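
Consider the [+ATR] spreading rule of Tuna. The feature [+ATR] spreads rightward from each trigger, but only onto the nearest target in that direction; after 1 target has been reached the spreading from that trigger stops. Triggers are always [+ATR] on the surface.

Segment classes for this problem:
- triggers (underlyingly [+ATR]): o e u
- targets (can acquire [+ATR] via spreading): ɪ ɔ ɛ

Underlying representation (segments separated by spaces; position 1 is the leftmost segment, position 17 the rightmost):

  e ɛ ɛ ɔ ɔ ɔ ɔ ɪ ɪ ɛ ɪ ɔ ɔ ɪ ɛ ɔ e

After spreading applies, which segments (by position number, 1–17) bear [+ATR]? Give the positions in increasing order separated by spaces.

1 2 17

From /e/ at 1 rightward: 2 /ɛ/ → [+ATR]; bound reached.
From /e/ at 17 rightward: word edge.
Targets with no active source: positions 3 4 5 6 7 8 9 10 11 12 13 14 15 16 stay [-ATR].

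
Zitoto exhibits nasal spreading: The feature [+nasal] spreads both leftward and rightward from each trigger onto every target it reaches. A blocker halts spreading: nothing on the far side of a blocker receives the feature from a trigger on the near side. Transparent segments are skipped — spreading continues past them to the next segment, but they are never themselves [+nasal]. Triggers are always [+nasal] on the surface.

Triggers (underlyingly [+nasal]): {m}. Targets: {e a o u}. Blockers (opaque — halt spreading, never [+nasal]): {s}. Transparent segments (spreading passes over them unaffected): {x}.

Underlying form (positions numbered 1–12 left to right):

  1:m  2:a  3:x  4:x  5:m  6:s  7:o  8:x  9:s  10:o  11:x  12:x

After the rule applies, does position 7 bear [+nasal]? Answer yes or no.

From /m/ at 1 rightward: 2 /a/ → [+nasal]; 3 /x/ transparent; 4 /x/ transparent; 5 /m/ is itself a trigger — this domain ends here.
From /m/ at 1 leftward: word edge.
From /m/ at 5 rightward: 6 /s/ blocks.
From /m/ at 5 leftward: 4 /x/ transparent; 3 /x/ transparent; 2 /a/ → [+nasal]; 1 /m/ is itself a trigger — this domain ends here.
Targets with no active source: positions 7 10 stay [-nasal].
[+nasal] positions on the surface: 1 2 5.

no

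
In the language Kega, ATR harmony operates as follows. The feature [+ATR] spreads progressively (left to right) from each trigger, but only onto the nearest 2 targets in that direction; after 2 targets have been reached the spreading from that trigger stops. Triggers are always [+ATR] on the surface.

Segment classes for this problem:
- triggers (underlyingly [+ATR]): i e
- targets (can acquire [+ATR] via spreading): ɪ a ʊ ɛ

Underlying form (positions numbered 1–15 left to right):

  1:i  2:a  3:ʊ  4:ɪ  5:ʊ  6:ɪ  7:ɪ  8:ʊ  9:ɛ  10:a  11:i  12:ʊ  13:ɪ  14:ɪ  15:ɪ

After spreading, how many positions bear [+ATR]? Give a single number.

6

From /i/ at 1 rightward: 2 /a/ → [+ATR]; 3 /ʊ/ → [+ATR]; bound reached.
From /i/ at 11 rightward: 12 /ʊ/ → [+ATR]; 13 /ɪ/ → [+ATR]; bound reached.
Targets with no active source: positions 4 5 6 7 8 9 10 14 15 stay [-ATR].
[+ATR] positions on the surface: 1 2 3 11 12 13.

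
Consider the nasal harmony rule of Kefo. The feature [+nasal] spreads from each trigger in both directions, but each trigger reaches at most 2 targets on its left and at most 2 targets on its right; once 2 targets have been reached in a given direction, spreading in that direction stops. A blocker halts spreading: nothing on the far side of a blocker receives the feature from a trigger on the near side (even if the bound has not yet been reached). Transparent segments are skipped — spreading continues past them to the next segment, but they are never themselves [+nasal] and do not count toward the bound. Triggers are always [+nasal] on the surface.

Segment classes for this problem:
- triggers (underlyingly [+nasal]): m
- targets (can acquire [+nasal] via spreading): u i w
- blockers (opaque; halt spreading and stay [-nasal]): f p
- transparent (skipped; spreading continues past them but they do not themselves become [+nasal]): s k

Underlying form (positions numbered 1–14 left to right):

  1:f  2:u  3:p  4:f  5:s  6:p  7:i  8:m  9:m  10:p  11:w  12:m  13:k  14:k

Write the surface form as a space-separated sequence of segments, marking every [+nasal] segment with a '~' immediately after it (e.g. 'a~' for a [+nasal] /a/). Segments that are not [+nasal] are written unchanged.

From /m/ at 8 rightward: 9 /m/ is itself a trigger — this domain ends here.
From /m/ at 8 leftward: 7 /i/ → [+nasal]; 6 /p/ blocks.
From /m/ at 9 rightward: 10 /p/ blocks.
From /m/ at 9 leftward: 8 /m/ is itself a trigger — this domain ends here.
From /m/ at 12 rightward: 13 /k/ transparent; 14 /k/ transparent; word edge.
From /m/ at 12 leftward: 11 /w/ → [+nasal]; 10 /p/ blocks.
Target with no active source: position 2 stays [-nasal].
[+nasal] positions on the surface: 7 8 9 11 12.

f u p f s p i~ m~ m~ p w~ m~ k k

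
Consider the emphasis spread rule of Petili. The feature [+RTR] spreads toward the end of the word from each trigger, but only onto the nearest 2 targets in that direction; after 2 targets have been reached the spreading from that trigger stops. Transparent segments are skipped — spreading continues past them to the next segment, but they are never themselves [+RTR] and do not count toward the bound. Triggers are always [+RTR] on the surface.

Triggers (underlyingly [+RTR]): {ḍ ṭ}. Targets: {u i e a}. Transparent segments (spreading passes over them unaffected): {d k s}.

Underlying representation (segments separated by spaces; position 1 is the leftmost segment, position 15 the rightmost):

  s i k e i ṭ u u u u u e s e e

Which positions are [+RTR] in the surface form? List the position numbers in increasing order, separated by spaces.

From /ṭ/ at 6 rightward: 7 /u/ → [+RTR]; 8 /u/ → [+RTR]; bound reached.
Targets with no active source: positions 2 4 5 9 10 11 12 14 15 stay [-emphatic].

6 7 8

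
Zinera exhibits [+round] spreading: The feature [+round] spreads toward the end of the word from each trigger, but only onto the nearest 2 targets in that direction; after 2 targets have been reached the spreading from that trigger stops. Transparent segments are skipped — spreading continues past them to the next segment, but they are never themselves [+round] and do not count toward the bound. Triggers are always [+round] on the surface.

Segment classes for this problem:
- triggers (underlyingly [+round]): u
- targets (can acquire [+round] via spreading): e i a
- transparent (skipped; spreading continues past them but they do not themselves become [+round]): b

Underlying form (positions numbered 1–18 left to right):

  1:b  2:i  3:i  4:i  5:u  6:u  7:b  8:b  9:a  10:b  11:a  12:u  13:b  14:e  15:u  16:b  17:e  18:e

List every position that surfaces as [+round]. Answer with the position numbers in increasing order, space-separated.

5 6 9 11 12 14 15 17 18

From /u/ at 5 rightward: 6 /u/ is itself a trigger — this domain ends here.
From /u/ at 6 rightward: 7 /b/ transparent; 8 /b/ transparent; 9 /a/ → [+round]; 10 /b/ transparent; 11 /a/ → [+round]; bound reached.
From /u/ at 12 rightward: 13 /b/ transparent; 14 /e/ → [+round]; 15 /u/ is itself a trigger — this domain ends here.
From /u/ at 15 rightward: 16 /b/ transparent; 17 /e/ → [+round]; 18 /e/ → [+round]; bound reached.
Targets with no active source: positions 2 3 4 stay [-round].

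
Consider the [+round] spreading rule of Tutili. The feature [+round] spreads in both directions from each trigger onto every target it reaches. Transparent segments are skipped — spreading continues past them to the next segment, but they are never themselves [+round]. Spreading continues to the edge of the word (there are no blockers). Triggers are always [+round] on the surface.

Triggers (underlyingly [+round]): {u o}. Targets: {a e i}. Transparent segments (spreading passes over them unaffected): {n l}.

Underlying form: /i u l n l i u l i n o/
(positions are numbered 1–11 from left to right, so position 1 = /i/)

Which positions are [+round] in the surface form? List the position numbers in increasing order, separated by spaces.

From /u/ at 2 rightward: 3 /l/ transparent; 4 /n/ transparent; 5 /l/ transparent; 6 /i/ → [+round]; 7 /u/ is itself a trigger — this domain ends here.
From /u/ at 2 leftward: 1 /i/ → [+round]; word edge.
From /u/ at 7 rightward: 8 /l/ transparent; 9 /i/ → [+round]; 10 /n/ transparent; 11 /o/ is itself a trigger — this domain ends here.
From /u/ at 7 leftward: 6 /i/ → [+round]; 5 /l/ transparent; 4 /n/ transparent; 3 /l/ transparent; 2 /u/ is itself a trigger — this domain ends here.
From /o/ at 11 rightward: word edge.
From /o/ at 11 leftward: 10 /n/ transparent; 9 /i/ → [+round]; 8 /l/ transparent; 7 /u/ is itself a trigger — this domain ends here.

1 2 6 7 9 11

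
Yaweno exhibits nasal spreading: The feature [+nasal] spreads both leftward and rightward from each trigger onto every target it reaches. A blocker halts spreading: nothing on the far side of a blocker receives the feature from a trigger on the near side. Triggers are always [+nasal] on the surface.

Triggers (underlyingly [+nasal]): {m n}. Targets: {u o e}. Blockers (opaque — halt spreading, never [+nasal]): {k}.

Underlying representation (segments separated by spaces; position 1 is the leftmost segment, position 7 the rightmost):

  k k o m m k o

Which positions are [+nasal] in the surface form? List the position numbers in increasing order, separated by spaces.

From /m/ at 4 rightward: 5 /m/ is itself a trigger — this domain ends here.
From /m/ at 4 leftward: 3 /o/ → [+nasal]; 2 /k/ blocks.
From /m/ at 5 rightward: 6 /k/ blocks.
From /m/ at 5 leftward: 4 /m/ is itself a trigger — this domain ends here.
Target with no active source: position 7 stays [-nasal].

3 4 5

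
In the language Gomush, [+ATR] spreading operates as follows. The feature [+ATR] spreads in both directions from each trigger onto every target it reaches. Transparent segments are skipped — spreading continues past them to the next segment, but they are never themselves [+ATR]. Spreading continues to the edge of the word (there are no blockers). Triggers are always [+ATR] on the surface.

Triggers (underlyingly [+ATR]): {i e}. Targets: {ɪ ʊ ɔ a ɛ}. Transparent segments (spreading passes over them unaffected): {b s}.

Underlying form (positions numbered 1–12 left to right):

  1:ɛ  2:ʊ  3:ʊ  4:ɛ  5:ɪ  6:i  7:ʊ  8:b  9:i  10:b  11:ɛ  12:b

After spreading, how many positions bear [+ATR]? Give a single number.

From /i/ at 6 rightward: 7 /ʊ/ → [+ATR]; 8 /b/ transparent; 9 /i/ is itself a trigger — this domain ends here.
From /i/ at 6 leftward: 5 /ɪ/ → [+ATR]; 4 /ɛ/ → [+ATR]; 3 /ʊ/ → [+ATR]; 2 /ʊ/ → [+ATR]; 1 /ɛ/ → [+ATR]; word edge.
From /i/ at 9 rightward: 10 /b/ transparent; 11 /ɛ/ → [+ATR]; 12 /b/ transparent; word edge.
From /i/ at 9 leftward: 8 /b/ transparent; 7 /ʊ/ → [+ATR]; 6 /i/ is itself a trigger — this domain ends here.
[+ATR] positions on the surface: 1 2 3 4 5 6 7 9 11.

9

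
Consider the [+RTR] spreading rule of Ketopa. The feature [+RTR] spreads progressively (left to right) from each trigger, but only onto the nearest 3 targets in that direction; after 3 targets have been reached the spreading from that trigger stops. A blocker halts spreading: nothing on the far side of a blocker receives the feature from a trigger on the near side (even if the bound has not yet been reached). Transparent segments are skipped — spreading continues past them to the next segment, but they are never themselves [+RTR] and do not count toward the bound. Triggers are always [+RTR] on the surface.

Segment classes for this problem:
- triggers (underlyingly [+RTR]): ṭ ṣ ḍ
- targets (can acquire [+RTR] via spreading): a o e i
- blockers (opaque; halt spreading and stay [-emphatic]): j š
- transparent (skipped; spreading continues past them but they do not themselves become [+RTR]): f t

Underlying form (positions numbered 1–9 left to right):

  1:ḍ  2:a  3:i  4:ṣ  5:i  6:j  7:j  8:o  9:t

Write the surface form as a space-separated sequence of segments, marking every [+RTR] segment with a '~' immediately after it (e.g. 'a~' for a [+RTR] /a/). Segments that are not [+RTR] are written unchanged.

From /ḍ/ at 1 rightward: 2 /a/ → [+RTR]; 3 /i/ → [+RTR]; 4 /ṣ/ is itself a trigger — this domain ends here.
From /ṣ/ at 4 rightward: 5 /i/ → [+RTR]; 6 /j/ blocks.
Target with no active source: position 8 stays [-emphatic].
[+RTR] positions on the surface: 1 2 3 4 5.

ḍ~ a~ i~ ṣ~ i~ j j o t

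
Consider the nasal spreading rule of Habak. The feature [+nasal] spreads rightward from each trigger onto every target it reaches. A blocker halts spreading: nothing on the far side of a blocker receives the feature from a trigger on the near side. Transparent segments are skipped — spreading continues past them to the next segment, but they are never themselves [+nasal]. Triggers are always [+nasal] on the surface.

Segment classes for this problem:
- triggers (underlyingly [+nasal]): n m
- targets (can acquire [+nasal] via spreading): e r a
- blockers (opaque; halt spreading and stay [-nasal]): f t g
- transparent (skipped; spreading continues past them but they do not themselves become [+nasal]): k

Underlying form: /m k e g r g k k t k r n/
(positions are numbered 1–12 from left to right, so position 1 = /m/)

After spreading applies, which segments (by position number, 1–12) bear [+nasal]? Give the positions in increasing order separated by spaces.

From /m/ at 1 rightward: 2 /k/ transparent; 3 /e/ → [+nasal]; 4 /g/ blocks.
From /n/ at 12 rightward: word edge.
Targets with no active source: positions 5 11 stay [-nasal].

1 3 12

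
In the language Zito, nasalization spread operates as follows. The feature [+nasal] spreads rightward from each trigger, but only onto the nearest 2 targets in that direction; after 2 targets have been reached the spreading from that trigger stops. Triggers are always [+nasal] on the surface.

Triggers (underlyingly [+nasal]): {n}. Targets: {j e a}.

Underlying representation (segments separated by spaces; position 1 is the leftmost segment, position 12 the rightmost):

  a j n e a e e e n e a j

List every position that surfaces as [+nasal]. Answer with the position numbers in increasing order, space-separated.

3 4 5 9 10 11

From /n/ at 3 rightward: 4 /e/ → [+nasal]; 5 /a/ → [+nasal]; bound reached.
From /n/ at 9 rightward: 10 /e/ → [+nasal]; 11 /a/ → [+nasal]; bound reached.
Targets with no active source: positions 1 2 6 7 8 12 stay [-nasal].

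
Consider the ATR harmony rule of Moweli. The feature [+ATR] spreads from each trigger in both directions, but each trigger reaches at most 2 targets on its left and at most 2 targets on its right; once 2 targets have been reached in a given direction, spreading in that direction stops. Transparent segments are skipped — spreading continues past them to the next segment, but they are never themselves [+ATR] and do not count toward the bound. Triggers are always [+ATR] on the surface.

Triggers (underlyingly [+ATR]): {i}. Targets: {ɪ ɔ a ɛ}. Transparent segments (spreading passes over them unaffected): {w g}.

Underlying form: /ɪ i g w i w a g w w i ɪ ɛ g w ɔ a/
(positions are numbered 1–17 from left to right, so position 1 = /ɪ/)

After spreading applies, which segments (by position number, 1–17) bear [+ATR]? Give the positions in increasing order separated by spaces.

1 2 5 7 11 12 13

From /i/ at 2 rightward: 3 /g/ transparent; 4 /w/ transparent; 5 /i/ is itself a trigger — this domain ends here.
From /i/ at 2 leftward: 1 /ɪ/ → [+ATR]; word edge.
From /i/ at 5 rightward: 6 /w/ transparent; 7 /a/ → [+ATR]; 8 /g/ transparent; 9 /w/ transparent; 10 /w/ transparent; 11 /i/ is itself a trigger — this domain ends here.
From /i/ at 5 leftward: 4 /w/ transparent; 3 /g/ transparent; 2 /i/ is itself a trigger — this domain ends here.
From /i/ at 11 rightward: 12 /ɪ/ → [+ATR]; 13 /ɛ/ → [+ATR]; bound reached.
From /i/ at 11 leftward: 10 /w/ transparent; 9 /w/ transparent; 8 /g/ transparent; 7 /a/ → [+ATR]; 6 /w/ transparent; 5 /i/ is itself a trigger — this domain ends here.
Targets with no active source: positions 16 17 stay [-ATR].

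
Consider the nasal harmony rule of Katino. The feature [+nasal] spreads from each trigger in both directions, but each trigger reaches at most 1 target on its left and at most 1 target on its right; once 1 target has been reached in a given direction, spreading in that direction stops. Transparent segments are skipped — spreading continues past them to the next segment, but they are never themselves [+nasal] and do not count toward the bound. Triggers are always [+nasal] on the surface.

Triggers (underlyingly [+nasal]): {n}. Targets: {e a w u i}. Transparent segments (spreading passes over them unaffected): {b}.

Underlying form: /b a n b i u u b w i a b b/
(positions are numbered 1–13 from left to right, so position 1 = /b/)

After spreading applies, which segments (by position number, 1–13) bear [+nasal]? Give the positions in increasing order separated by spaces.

2 3 5

From /n/ at 3 rightward: 4 /b/ transparent; 5 /i/ → [+nasal]; bound reached.
From /n/ at 3 leftward: 2 /a/ → [+nasal]; bound reached.
Targets with no active source: positions 6 7 9 10 11 stay [-nasal].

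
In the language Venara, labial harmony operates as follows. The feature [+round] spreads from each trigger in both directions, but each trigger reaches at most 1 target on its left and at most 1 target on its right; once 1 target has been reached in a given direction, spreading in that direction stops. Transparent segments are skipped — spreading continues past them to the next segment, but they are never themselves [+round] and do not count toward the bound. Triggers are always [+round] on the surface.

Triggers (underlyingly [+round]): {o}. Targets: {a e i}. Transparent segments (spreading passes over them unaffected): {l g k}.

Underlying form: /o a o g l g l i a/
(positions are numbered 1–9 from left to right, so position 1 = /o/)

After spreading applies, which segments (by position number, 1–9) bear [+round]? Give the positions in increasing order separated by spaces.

From /o/ at 1 rightward: 2 /a/ → [+round]; bound reached.
From /o/ at 1 leftward: word edge.
From /o/ at 3 rightward: 4 /g/ transparent; 5 /l/ transparent; 6 /g/ transparent; 7 /l/ transparent; 8 /i/ → [+round]; bound reached.
From /o/ at 3 leftward: 2 /a/ → [+round]; bound reached.
Target with no active source: position 9 stays [-round].

1 2 3 8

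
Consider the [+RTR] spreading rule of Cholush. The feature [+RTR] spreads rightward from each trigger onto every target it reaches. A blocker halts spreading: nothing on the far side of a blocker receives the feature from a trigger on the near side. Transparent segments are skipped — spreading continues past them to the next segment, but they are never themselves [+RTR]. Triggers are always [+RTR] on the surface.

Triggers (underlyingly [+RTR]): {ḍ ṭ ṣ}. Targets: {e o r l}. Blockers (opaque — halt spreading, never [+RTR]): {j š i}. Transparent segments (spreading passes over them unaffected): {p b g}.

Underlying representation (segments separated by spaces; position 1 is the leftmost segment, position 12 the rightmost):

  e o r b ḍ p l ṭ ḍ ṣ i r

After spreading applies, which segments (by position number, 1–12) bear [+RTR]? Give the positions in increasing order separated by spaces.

5 7 8 9 10

From /ḍ/ at 5 rightward: 6 /p/ transparent; 7 /l/ → [+RTR]; 8 /ṭ/ is itself a trigger — this domain ends here.
From /ṭ/ at 8 rightward: 9 /ḍ/ is itself a trigger — this domain ends here.
From /ḍ/ at 9 rightward: 10 /ṣ/ is itself a trigger — this domain ends here.
From /ṣ/ at 10 rightward: 11 /i/ blocks.
Targets with no active source: positions 1 2 3 12 stay [-emphatic].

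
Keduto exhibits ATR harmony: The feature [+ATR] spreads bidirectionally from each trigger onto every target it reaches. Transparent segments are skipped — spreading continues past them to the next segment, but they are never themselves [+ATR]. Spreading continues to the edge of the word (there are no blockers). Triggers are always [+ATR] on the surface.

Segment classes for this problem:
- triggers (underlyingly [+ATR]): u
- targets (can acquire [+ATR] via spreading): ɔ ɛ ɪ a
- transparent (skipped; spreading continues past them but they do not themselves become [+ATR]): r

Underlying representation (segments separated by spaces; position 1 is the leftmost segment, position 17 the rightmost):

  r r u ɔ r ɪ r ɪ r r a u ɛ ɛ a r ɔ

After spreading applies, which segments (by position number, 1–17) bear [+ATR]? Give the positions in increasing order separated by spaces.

3 4 6 8 11 12 13 14 15 17

From /u/ at 3 rightward: 4 /ɔ/ → [+ATR]; 5 /r/ transparent; 6 /ɪ/ → [+ATR]; 7 /r/ transparent; 8 /ɪ/ → [+ATR]; 9 /r/ transparent; 10 /r/ transparent; 11 /a/ → [+ATR]; 12 /u/ is itself a trigger — this domain ends here.
From /u/ at 3 leftward: 2 /r/ transparent; 1 /r/ transparent; word edge.
From /u/ at 12 rightward: 13 /ɛ/ → [+ATR]; 14 /ɛ/ → [+ATR]; 15 /a/ → [+ATR]; 16 /r/ transparent; 17 /ɔ/ → [+ATR]; word edge.
From /u/ at 12 leftward: 11 /a/ → [+ATR]; 10 /r/ transparent; 9 /r/ transparent; 8 /ɪ/ → [+ATR]; 7 /r/ transparent; 6 /ɪ/ → [+ATR]; 5 /r/ transparent; 4 /ɔ/ → [+ATR]; 3 /u/ is itself a trigger — this domain ends here.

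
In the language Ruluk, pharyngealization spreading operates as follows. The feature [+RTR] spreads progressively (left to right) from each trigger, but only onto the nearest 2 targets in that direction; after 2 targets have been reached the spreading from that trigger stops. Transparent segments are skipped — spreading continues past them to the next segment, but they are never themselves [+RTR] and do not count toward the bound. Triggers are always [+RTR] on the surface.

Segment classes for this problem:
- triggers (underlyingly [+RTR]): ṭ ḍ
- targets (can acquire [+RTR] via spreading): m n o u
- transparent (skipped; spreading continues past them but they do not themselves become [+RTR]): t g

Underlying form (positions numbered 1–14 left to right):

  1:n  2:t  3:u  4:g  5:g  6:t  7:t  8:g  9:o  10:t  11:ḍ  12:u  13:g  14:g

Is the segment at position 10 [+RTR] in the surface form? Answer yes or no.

no

From /ḍ/ at 11 rightward: 12 /u/ → [+RTR]; 13 /g/ transparent; 14 /g/ transparent; word edge.
Targets with no active source: positions 1 3 9 stay [-emphatic].
[+RTR] positions on the surface: 11 12.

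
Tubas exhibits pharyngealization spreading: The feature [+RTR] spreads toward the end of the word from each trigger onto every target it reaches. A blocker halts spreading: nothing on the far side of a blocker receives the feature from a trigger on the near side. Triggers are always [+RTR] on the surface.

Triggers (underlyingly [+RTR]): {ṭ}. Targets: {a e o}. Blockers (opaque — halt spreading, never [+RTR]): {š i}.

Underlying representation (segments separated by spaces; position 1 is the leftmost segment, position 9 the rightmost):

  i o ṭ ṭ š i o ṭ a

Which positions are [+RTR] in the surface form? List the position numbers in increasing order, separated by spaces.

From /ṭ/ at 3 rightward: 4 /ṭ/ is itself a trigger — this domain ends here.
From /ṭ/ at 4 rightward: 5 /š/ blocks.
From /ṭ/ at 8 rightward: 9 /a/ → [+RTR]; word edge.
Targets with no active source: positions 2 7 stay [-emphatic].

3 4 8 9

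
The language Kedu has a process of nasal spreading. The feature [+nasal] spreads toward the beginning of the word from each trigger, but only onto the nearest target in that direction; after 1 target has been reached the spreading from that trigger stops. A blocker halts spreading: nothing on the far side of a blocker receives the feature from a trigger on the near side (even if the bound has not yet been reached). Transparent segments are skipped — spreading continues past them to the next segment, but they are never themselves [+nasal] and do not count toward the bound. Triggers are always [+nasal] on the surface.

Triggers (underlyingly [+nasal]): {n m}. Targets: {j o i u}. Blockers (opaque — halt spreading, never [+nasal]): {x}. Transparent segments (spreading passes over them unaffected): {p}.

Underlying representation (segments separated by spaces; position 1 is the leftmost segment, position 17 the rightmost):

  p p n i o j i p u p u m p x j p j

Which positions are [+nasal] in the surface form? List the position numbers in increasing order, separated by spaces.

From /n/ at 3 leftward: 2 /p/ transparent; 1 /p/ transparent; word edge.
From /m/ at 12 leftward: 11 /u/ → [+nasal]; bound reached.
Targets with no active source: positions 4 5 6 7 9 15 17 stay [-nasal].

3 11 12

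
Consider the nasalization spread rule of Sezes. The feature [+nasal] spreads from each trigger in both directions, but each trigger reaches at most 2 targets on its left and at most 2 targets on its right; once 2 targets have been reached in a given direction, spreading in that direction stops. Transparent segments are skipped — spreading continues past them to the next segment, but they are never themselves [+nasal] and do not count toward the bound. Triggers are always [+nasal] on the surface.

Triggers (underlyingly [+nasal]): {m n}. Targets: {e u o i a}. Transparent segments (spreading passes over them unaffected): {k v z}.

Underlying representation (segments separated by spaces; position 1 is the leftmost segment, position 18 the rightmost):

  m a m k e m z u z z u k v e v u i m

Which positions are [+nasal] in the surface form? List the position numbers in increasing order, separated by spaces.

From /m/ at 1 rightward: 2 /a/ → [+nasal]; 3 /m/ is itself a trigger — this domain ends here.
From /m/ at 1 leftward: word edge.
From /m/ at 3 rightward: 4 /k/ transparent; 5 /e/ → [+nasal]; 6 /m/ is itself a trigger — this domain ends here.
From /m/ at 3 leftward: 2 /a/ → [+nasal]; 1 /m/ is itself a trigger — this domain ends here.
From /m/ at 6 rightward: 7 /z/ transparent; 8 /u/ → [+nasal]; 9 /z/ transparent; 10 /z/ transparent; 11 /u/ → [+nasal]; bound reached.
From /m/ at 6 leftward: 5 /e/ → [+nasal]; 4 /k/ transparent; 3 /m/ is itself a trigger — this domain ends here.
From /m/ at 18 rightward: word edge.
From /m/ at 18 leftward: 17 /i/ → [+nasal]; 16 /u/ → [+nasal]; bound reached.
Target with no active source: position 14 stays [-nasal].

1 2 3 5 6 8 11 16 17 18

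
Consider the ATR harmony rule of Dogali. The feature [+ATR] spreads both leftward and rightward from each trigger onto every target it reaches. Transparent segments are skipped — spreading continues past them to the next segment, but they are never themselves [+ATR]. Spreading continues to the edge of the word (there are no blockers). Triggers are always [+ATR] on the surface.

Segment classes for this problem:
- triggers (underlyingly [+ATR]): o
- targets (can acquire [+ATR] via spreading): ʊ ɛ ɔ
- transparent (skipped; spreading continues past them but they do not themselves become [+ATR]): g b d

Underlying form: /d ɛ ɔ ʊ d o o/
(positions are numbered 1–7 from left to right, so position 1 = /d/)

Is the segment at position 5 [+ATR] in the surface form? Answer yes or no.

From /o/ at 6 rightward: 7 /o/ is itself a trigger — this domain ends here.
From /o/ at 6 leftward: 5 /d/ transparent; 4 /ʊ/ → [+ATR]; 3 /ɔ/ → [+ATR]; 2 /ɛ/ → [+ATR]; 1 /d/ transparent; word edge.
From /o/ at 7 rightward: word edge.
From /o/ at 7 leftward: 6 /o/ is itself a trigger — this domain ends here.
[+ATR] positions on the surface: 2 3 4 6 7.

no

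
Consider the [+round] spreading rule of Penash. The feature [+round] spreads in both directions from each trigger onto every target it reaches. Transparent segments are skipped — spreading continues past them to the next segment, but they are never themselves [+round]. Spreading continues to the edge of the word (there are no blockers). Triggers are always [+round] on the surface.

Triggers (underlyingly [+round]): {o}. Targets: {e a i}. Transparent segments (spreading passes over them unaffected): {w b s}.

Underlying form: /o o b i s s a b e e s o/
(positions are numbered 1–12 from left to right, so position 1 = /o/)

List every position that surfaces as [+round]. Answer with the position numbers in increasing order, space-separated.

From /o/ at 1 rightward: 2 /o/ is itself a trigger — this domain ends here.
From /o/ at 1 leftward: word edge.
From /o/ at 2 rightward: 3 /b/ transparent; 4 /i/ → [+round]; 5 /s/ transparent; 6 /s/ transparent; 7 /a/ → [+round]; 8 /b/ transparent; 9 /e/ → [+round]; 10 /e/ → [+round]; 11 /s/ transparent; 12 /o/ is itself a trigger — this domain ends here.
From /o/ at 2 leftward: 1 /o/ is itself a trigger — this domain ends here.
From /o/ at 12 rightward: word edge.
From /o/ at 12 leftward: 11 /s/ transparent; 10 /e/ → [+round]; 9 /e/ → [+round]; 8 /b/ transparent; 7 /a/ → [+round]; 6 /s/ transparent; 5 /s/ transparent; 4 /i/ → [+round]; 3 /b/ transparent; 2 /o/ is itself a trigger — this domain ends here.

1 2 4 7 9 10 12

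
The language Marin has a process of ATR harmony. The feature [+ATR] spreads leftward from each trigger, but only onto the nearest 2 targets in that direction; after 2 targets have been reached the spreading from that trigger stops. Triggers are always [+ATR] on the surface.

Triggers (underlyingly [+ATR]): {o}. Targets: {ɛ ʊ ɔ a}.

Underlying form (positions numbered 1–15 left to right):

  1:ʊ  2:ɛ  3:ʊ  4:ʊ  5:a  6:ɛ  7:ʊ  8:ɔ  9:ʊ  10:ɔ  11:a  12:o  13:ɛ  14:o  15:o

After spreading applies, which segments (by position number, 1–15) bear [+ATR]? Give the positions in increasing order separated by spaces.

10 11 12 13 14 15

From /o/ at 12 leftward: 11 /a/ → [+ATR]; 10 /ɔ/ → [+ATR]; bound reached.
From /o/ at 14 leftward: 13 /ɛ/ → [+ATR]; 12 /o/ is itself a trigger — this domain ends here.
From /o/ at 15 leftward: 14 /o/ is itself a trigger — this domain ends here.
Targets with no active source: positions 1 2 3 4 5 6 7 8 9 stay [-ATR].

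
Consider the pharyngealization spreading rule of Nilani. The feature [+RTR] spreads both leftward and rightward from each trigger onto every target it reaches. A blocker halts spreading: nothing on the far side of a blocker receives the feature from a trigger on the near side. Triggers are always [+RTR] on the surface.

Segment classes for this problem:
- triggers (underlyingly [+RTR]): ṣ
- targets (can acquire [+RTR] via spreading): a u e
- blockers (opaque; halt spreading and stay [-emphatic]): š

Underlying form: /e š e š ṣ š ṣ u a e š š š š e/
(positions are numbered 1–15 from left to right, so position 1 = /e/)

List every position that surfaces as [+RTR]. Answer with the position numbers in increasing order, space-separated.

5 7 8 9 10

From /ṣ/ at 5 rightward: 6 /š/ blocks.
From /ṣ/ at 5 leftward: 4 /š/ blocks.
From /ṣ/ at 7 rightward: 8 /u/ → [+RTR]; 9 /a/ → [+RTR]; 10 /e/ → [+RTR]; 11 /š/ blocks.
From /ṣ/ at 7 leftward: 6 /š/ blocks.
Targets with no active source: positions 1 3 15 stay [-emphatic].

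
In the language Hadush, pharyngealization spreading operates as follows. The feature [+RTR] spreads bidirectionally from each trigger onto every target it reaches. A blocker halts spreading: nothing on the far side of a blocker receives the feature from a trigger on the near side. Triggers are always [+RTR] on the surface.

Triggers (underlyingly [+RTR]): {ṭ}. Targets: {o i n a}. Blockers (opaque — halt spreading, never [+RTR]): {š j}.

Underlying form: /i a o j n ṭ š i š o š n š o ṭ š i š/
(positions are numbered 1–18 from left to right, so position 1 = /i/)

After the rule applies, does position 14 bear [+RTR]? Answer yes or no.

yes

From /ṭ/ at 6 rightward: 7 /š/ blocks.
From /ṭ/ at 6 leftward: 5 /n/ → [+RTR]; 4 /j/ blocks.
From /ṭ/ at 15 rightward: 16 /š/ blocks.
From /ṭ/ at 15 leftward: 14 /o/ → [+RTR]; 13 /š/ blocks.
Targets with no active source: positions 1 2 3 8 10 12 17 stay [-emphatic].
[+RTR] positions on the surface: 5 6 14 15.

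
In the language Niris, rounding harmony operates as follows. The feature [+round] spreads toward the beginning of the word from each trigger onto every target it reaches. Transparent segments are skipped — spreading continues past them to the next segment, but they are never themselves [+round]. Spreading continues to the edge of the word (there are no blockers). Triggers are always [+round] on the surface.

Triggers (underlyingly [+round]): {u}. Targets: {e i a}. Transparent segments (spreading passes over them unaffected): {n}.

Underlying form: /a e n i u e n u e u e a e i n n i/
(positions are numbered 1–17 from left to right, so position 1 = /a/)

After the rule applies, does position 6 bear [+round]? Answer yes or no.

From /u/ at 5 leftward: 4 /i/ → [+round]; 3 /n/ transparent; 2 /e/ → [+round]; 1 /a/ → [+round]; word edge.
From /u/ at 8 leftward: 7 /n/ transparent; 6 /e/ → [+round]; 5 /u/ is itself a trigger — this domain ends here.
From /u/ at 10 leftward: 9 /e/ → [+round]; 8 /u/ is itself a trigger — this domain ends here.
Targets with no active source: positions 11 12 13 14 17 stay [-round].
[+round] positions on the surface: 1 2 4 5 6 8 9 10.

yes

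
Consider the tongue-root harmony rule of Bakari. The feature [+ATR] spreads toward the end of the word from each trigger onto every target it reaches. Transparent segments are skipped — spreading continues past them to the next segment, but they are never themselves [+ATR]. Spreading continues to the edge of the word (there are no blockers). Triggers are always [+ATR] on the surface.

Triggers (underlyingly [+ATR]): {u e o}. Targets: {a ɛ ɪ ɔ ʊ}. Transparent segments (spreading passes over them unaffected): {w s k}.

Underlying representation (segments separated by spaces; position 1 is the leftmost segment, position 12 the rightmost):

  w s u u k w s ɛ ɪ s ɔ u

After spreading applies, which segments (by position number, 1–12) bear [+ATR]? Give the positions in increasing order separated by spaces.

From /u/ at 3 rightward: 4 /u/ is itself a trigger — this domain ends here.
From /u/ at 4 rightward: 5 /k/ transparent; 6 /w/ transparent; 7 /s/ transparent; 8 /ɛ/ → [+ATR]; 9 /ɪ/ → [+ATR]; 10 /s/ transparent; 11 /ɔ/ → [+ATR]; 12 /u/ is itself a trigger — this domain ends here.
From /u/ at 12 rightward: word edge.

3 4 8 9 11 12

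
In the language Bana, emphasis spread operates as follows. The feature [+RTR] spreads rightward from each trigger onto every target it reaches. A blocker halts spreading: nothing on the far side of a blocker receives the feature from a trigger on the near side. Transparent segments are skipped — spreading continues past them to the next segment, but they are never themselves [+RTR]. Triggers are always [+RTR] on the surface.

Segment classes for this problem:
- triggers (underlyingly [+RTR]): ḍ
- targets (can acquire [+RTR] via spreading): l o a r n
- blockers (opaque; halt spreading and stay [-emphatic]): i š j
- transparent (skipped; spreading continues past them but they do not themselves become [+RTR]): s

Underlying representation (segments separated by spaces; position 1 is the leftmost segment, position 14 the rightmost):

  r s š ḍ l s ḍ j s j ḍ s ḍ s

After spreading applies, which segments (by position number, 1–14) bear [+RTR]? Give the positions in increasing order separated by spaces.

4 5 7 11 13

From /ḍ/ at 4 rightward: 5 /l/ → [+RTR]; 6 /s/ transparent; 7 /ḍ/ is itself a trigger — this domain ends here.
From /ḍ/ at 7 rightward: 8 /j/ blocks.
From /ḍ/ at 11 rightward: 12 /s/ transparent; 13 /ḍ/ is itself a trigger — this domain ends here.
From /ḍ/ at 13 rightward: 14 /s/ transparent; word edge.
Target with no active source: position 1 stays [-emphatic].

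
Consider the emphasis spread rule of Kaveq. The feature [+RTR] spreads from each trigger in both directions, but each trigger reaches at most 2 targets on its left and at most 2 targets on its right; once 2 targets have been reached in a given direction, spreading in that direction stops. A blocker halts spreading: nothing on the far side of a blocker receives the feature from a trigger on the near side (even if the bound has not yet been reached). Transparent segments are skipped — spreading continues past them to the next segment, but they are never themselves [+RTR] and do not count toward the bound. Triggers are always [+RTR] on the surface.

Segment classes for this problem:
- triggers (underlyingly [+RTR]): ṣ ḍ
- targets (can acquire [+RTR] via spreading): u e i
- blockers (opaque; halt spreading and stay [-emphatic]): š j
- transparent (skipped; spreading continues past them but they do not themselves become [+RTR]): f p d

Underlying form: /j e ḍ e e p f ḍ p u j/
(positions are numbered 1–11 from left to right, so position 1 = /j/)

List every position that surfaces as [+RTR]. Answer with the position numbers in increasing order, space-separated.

From /ḍ/ at 3 rightward: 4 /e/ → [+RTR]; 5 /e/ → [+RTR]; bound reached.
From /ḍ/ at 3 leftward: 2 /e/ → [+RTR]; 1 /j/ blocks.
From /ḍ/ at 8 rightward: 9 /p/ transparent; 10 /u/ → [+RTR]; 11 /j/ blocks.
From /ḍ/ at 8 leftward: 7 /f/ transparent; 6 /p/ transparent; 5 /e/ → [+RTR]; 4 /e/ → [+RTR]; bound reached.

2 3 4 5 8 10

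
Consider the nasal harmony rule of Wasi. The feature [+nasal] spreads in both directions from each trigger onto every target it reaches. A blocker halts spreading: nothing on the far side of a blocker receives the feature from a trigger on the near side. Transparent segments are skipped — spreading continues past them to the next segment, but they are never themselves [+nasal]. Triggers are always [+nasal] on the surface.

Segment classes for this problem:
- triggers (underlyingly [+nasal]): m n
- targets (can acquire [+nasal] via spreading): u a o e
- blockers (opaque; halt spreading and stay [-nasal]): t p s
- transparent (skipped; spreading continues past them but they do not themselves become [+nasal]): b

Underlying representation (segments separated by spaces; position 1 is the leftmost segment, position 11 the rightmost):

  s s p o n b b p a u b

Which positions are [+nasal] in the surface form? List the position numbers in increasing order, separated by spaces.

4 5

From /n/ at 5 rightward: 6 /b/ transparent; 7 /b/ transparent; 8 /p/ blocks.
From /n/ at 5 leftward: 4 /o/ → [+nasal]; 3 /p/ blocks.
Targets with no active source: positions 9 10 stay [-nasal].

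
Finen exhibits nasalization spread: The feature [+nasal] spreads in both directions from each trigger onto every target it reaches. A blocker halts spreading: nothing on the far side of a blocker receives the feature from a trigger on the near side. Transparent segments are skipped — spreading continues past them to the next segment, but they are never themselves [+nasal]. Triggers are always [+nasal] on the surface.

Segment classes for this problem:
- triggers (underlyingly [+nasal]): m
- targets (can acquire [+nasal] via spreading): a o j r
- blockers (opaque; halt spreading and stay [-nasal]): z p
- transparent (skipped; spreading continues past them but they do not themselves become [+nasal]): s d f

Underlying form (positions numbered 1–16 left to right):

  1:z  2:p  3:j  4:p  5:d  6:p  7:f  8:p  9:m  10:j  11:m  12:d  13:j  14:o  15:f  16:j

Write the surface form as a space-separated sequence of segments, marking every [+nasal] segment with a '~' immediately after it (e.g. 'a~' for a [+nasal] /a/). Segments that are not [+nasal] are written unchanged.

z p j p d p f p m~ j~ m~ d j~ o~ f j~

From /m/ at 9 rightward: 10 /j/ → [+nasal]; 11 /m/ is itself a trigger — this domain ends here.
From /m/ at 9 leftward: 8 /p/ blocks.
From /m/ at 11 rightward: 12 /d/ transparent; 13 /j/ → [+nasal]; 14 /o/ → [+nasal]; 15 /f/ transparent; 16 /j/ → [+nasal]; word edge.
From /m/ at 11 leftward: 10 /j/ → [+nasal]; 9 /m/ is itself a trigger — this domain ends here.
Target with no active source: position 3 stays [-nasal].
[+nasal] positions on the surface: 9 10 11 13 14 16.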